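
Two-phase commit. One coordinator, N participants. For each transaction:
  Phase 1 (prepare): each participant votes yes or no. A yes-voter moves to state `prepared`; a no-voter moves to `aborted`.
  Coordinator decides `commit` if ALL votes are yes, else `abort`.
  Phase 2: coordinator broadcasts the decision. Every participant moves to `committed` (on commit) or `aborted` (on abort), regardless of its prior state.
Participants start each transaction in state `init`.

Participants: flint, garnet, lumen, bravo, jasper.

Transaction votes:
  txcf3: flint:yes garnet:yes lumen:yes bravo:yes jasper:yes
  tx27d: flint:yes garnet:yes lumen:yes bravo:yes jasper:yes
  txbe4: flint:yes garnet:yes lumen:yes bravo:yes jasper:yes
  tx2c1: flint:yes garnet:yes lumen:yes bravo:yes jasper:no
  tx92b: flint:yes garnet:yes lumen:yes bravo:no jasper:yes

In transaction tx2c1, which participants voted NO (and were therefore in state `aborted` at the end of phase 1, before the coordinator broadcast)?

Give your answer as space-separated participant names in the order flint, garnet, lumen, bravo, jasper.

Txn tx2c1 phase 1: flint yes -> prepared; garnet yes -> prepared; lumen yes -> prepared; bravo yes -> prepared; jasper no -> aborted

Answer: jasper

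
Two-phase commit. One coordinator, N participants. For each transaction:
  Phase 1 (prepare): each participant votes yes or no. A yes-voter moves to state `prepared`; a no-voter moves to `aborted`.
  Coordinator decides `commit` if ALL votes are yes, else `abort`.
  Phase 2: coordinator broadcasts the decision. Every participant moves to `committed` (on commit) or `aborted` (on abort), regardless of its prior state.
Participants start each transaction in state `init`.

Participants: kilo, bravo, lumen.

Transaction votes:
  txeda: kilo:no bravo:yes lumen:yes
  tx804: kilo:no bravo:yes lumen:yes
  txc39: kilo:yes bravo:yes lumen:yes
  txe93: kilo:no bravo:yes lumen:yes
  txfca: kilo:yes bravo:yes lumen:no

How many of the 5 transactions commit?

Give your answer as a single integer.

Answer: 1

Derivation:
txeda: no from kilo -> abort (commits=0)
tx804: no from kilo -> abort (commits=0)
txc39: all yes -> commit (commits=1)
txe93: no from kilo -> abort (commits=1)
txfca: no from lumen -> abort (commits=1)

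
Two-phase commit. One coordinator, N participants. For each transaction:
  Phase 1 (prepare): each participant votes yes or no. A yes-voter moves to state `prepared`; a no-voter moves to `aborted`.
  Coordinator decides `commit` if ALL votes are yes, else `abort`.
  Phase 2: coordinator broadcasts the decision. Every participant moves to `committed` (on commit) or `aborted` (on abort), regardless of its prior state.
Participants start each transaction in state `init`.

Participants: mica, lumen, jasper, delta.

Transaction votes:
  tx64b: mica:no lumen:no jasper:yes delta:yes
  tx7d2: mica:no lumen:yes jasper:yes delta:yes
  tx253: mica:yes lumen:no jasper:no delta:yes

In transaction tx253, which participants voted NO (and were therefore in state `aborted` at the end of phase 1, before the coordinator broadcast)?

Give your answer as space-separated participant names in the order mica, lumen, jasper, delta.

Txn tx253 phase 1: mica yes -> prepared; lumen no -> aborted; jasper no -> aborted; delta yes -> prepared

Answer: lumen jasper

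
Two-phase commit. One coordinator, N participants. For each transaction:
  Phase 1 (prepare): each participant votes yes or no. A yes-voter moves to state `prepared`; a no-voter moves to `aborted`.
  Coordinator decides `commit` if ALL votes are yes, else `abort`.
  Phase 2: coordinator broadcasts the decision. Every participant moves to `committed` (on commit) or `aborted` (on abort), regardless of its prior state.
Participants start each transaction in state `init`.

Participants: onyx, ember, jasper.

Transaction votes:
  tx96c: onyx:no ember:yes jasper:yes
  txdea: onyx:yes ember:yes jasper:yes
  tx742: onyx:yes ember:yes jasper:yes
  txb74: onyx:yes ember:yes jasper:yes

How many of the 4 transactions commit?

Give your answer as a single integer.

tx96c: no from onyx -> abort (commits=0)
txdea: all yes -> commit (commits=1)
tx742: all yes -> commit (commits=2)
txb74: all yes -> commit (commits=3)

Answer: 3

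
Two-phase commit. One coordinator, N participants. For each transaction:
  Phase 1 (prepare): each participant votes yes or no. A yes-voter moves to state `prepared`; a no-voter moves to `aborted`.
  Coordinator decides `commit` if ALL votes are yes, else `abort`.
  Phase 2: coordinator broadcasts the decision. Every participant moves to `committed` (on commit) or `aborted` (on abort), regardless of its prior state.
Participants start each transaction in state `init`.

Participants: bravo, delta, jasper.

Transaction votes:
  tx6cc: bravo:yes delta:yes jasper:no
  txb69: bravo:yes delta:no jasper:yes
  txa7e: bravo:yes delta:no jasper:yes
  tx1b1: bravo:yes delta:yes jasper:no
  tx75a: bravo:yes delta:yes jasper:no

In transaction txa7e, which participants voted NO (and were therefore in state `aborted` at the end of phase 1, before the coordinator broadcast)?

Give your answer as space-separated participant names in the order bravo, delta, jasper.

Txn txa7e phase 1: bravo yes -> prepared; delta no -> aborted; jasper yes -> prepared

Answer: delta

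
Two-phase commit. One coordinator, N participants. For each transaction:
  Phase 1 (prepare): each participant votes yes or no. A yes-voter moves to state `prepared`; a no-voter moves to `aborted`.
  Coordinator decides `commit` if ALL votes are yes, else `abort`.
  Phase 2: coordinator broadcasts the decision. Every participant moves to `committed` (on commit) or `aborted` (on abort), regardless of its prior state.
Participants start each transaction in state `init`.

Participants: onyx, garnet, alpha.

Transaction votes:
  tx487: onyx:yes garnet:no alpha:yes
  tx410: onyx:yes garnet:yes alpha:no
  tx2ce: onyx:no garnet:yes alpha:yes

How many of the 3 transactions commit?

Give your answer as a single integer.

Answer: 0

Derivation:
tx487: no from garnet -> abort (commits=0)
tx410: no from alpha -> abort (commits=0)
tx2ce: no from onyx -> abort (commits=0)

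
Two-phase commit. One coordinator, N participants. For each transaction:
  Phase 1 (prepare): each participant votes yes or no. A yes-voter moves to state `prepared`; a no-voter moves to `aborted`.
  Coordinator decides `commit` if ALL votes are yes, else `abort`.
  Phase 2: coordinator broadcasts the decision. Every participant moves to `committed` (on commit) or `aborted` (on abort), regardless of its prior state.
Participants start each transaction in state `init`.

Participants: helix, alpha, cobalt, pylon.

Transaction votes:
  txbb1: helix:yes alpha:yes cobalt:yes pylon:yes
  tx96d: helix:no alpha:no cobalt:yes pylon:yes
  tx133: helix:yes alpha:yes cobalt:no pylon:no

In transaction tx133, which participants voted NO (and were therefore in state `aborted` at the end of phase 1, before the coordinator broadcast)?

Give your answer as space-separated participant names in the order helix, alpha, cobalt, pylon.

Answer: cobalt pylon

Derivation:
Txn tx133 phase 1: helix yes -> prepared; alpha yes -> prepared; cobalt no -> aborted; pylon no -> aborted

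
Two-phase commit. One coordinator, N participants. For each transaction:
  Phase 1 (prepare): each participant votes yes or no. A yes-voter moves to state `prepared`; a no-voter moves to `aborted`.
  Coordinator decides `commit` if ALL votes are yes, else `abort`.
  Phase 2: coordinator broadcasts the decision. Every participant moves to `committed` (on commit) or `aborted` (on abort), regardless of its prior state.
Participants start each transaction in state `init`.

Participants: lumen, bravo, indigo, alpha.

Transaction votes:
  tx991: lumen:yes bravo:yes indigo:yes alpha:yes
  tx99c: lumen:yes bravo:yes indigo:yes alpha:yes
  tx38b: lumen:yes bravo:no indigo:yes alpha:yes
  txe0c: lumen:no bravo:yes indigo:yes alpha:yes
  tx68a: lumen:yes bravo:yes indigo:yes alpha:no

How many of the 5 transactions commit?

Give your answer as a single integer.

tx991: all yes -> commit (commits=1)
tx99c: all yes -> commit (commits=2)
tx38b: no from bravo -> abort (commits=2)
txe0c: no from lumen -> abort (commits=2)
tx68a: no from alpha -> abort (commits=2)

Answer: 2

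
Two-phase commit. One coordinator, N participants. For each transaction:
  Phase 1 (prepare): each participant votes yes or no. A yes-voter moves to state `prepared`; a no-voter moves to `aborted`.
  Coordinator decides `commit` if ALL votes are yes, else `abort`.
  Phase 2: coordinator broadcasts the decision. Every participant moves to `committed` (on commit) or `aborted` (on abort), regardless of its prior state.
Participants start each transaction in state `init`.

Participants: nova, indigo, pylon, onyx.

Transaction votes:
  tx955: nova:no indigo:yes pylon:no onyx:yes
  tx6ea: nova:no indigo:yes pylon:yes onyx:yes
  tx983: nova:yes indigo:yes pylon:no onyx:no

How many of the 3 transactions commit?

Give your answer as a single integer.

Answer: 0

Derivation:
tx955: no from nova, pylon -> abort (commits=0)
tx6ea: no from nova -> abort (commits=0)
tx983: no from pylon, onyx -> abort (commits=0)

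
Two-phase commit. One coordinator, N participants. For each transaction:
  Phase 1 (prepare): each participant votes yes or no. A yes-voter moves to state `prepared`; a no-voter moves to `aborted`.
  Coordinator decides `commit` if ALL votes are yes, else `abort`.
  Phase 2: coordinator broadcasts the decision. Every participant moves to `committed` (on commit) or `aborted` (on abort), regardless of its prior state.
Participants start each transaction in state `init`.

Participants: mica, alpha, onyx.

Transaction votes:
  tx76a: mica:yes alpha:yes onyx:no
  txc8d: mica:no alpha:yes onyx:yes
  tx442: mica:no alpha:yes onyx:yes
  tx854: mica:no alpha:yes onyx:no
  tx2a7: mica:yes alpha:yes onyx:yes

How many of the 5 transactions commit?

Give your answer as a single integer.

tx76a: no from onyx -> abort (commits=0)
txc8d: no from mica -> abort (commits=0)
tx442: no from mica -> abort (commits=0)
tx854: no from mica, onyx -> abort (commits=0)
tx2a7: all yes -> commit (commits=1)

Answer: 1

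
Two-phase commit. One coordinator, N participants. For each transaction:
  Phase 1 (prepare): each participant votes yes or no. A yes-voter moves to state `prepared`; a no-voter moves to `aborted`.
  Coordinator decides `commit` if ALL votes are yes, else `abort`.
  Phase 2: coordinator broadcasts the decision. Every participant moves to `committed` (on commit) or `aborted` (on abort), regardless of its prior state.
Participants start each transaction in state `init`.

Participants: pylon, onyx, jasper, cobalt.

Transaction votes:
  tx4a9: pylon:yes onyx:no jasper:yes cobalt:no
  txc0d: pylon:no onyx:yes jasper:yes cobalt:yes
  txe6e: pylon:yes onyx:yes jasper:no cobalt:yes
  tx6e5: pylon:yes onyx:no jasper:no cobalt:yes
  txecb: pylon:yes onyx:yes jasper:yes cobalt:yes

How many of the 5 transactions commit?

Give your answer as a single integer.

tx4a9: no from onyx, cobalt -> abort (commits=0)
txc0d: no from pylon -> abort (commits=0)
txe6e: no from jasper -> abort (commits=0)
tx6e5: no from onyx, jasper -> abort (commits=0)
txecb: all yes -> commit (commits=1)

Answer: 1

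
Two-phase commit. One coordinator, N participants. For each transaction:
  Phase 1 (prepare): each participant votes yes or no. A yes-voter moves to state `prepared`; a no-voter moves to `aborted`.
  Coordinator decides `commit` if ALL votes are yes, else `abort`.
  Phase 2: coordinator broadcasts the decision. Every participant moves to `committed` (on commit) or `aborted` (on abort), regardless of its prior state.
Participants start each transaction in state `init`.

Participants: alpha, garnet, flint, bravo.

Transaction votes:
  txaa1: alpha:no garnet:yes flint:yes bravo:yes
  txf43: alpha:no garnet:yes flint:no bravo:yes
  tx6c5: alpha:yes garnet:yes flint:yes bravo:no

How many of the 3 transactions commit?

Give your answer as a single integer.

txaa1: no from alpha -> abort (commits=0)
txf43: no from alpha, flint -> abort (commits=0)
tx6c5: no from bravo -> abort (commits=0)

Answer: 0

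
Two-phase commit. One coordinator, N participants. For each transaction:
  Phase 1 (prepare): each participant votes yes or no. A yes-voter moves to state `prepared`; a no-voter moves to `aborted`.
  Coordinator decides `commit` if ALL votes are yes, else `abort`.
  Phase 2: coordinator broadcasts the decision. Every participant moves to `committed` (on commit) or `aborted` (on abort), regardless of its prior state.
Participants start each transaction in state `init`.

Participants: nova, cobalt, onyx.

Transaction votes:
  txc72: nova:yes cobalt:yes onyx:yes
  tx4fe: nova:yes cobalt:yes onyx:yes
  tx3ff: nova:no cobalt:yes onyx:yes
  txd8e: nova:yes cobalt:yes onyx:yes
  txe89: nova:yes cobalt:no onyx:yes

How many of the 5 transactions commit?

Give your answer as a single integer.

txc72: all yes -> commit (commits=1)
tx4fe: all yes -> commit (commits=2)
tx3ff: no from nova -> abort (commits=2)
txd8e: all yes -> commit (commits=3)
txe89: no from cobalt -> abort (commits=3)

Answer: 3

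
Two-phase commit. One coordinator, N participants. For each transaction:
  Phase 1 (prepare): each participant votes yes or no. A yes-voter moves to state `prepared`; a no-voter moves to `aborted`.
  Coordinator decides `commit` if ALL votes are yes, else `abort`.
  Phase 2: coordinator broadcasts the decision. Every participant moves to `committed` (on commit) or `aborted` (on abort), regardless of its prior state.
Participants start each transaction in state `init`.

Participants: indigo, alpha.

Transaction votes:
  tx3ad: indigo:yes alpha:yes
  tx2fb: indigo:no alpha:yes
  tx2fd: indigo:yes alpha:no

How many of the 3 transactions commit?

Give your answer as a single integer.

Answer: 1

Derivation:
tx3ad: all yes -> commit (commits=1)
tx2fb: no from indigo -> abort (commits=1)
tx2fd: no from alpha -> abort (commits=1)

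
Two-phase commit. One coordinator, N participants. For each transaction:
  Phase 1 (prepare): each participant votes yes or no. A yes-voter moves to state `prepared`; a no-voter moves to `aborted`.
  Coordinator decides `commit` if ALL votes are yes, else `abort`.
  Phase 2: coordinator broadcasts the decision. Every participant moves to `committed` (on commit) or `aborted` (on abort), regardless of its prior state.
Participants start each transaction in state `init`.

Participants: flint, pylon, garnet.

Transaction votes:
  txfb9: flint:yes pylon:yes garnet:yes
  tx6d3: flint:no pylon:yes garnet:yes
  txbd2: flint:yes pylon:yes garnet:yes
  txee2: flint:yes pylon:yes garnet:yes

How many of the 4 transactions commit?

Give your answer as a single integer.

Answer: 3

Derivation:
txfb9: all yes -> commit (commits=1)
tx6d3: no from flint -> abort (commits=1)
txbd2: all yes -> commit (commits=2)
txee2: all yes -> commit (commits=3)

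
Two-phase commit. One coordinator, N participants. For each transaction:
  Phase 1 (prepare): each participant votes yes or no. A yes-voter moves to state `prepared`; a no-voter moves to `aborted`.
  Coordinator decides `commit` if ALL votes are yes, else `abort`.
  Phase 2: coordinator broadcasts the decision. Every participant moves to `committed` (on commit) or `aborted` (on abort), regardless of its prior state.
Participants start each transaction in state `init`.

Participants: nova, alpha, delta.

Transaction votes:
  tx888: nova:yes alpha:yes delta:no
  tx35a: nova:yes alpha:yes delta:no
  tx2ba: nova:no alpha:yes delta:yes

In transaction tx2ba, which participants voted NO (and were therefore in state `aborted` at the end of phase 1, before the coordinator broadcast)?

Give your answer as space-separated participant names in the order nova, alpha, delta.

Txn tx2ba phase 1: nova no -> aborted; alpha yes -> prepared; delta yes -> prepared

Answer: nova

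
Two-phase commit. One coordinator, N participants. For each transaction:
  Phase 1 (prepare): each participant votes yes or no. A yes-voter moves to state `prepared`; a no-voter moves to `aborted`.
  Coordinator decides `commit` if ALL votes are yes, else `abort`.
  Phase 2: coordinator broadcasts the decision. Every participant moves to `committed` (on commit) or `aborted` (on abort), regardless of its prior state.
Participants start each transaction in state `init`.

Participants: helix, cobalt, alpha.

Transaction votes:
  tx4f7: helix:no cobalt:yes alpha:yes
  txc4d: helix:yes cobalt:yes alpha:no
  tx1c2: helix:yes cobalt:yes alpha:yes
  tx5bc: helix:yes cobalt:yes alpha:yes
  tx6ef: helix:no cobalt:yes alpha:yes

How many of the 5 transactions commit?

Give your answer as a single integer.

Answer: 2

Derivation:
tx4f7: no from helix -> abort (commits=0)
txc4d: no from alpha -> abort (commits=0)
tx1c2: all yes -> commit (commits=1)
tx5bc: all yes -> commit (commits=2)
tx6ef: no from helix -> abort (commits=2)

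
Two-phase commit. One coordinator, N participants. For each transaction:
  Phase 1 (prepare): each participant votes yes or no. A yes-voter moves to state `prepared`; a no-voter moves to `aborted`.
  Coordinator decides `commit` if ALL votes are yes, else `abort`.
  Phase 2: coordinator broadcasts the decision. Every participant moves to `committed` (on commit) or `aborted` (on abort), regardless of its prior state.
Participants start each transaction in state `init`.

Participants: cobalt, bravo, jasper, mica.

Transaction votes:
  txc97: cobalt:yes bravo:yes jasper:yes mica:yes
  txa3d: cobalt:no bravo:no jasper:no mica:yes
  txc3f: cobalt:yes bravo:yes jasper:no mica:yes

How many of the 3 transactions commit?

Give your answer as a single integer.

txc97: all yes -> commit (commits=1)
txa3d: no from cobalt, bravo, jasper -> abort (commits=1)
txc3f: no from jasper -> abort (commits=1)

Answer: 1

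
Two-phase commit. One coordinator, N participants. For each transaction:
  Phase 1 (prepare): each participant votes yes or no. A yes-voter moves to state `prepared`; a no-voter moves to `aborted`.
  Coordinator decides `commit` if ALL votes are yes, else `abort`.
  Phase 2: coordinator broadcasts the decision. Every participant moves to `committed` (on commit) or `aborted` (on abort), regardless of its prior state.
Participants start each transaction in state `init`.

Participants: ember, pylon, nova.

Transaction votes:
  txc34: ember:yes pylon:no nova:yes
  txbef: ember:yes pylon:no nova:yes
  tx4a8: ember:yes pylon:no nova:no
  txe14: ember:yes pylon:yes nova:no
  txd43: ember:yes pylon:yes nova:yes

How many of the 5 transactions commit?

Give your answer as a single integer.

Answer: 1

Derivation:
txc34: no from pylon -> abort (commits=0)
txbef: no from pylon -> abort (commits=0)
tx4a8: no from pylon, nova -> abort (commits=0)
txe14: no from nova -> abort (commits=0)
txd43: all yes -> commit (commits=1)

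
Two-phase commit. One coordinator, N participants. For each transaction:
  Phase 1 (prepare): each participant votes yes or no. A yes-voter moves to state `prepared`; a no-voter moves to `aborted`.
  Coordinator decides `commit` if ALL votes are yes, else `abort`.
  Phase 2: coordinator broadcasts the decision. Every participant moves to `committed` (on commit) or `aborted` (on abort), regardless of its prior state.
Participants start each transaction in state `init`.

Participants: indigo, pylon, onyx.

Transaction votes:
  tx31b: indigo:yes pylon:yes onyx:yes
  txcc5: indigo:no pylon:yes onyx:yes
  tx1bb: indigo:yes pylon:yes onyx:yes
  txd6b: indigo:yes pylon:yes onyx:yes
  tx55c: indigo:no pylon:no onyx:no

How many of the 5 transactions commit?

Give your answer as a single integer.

Answer: 3

Derivation:
tx31b: all yes -> commit (commits=1)
txcc5: no from indigo -> abort (commits=1)
tx1bb: all yes -> commit (commits=2)
txd6b: all yes -> commit (commits=3)
tx55c: no from indigo, pylon, onyx -> abort (commits=3)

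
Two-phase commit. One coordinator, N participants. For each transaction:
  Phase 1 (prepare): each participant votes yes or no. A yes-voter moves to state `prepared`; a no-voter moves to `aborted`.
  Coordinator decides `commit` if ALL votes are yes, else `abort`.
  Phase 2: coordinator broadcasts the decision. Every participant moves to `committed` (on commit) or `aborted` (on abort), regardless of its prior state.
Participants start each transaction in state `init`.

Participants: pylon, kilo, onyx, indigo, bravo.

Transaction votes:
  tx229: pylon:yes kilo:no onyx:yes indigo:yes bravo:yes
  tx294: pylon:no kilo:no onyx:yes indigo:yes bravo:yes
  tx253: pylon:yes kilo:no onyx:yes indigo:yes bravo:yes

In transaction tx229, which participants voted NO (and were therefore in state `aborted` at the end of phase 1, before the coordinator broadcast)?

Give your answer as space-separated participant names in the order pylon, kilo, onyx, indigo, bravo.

Txn tx229 phase 1: pylon yes -> prepared; kilo no -> aborted; onyx yes -> prepared; indigo yes -> prepared; bravo yes -> prepared

Answer: kilo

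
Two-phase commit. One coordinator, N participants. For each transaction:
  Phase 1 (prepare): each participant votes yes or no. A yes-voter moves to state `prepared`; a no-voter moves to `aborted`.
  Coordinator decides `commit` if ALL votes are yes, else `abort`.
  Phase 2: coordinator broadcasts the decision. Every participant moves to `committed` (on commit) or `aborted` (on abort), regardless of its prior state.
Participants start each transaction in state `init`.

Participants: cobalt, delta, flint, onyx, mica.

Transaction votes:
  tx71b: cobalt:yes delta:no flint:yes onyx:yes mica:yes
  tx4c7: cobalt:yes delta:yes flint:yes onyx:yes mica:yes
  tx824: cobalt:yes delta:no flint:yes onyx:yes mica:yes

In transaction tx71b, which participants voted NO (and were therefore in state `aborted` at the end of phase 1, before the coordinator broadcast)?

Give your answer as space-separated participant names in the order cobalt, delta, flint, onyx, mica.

Answer: delta

Derivation:
Txn tx71b phase 1: cobalt yes -> prepared; delta no -> aborted; flint yes -> prepared; onyx yes -> prepared; mica yes -> prepared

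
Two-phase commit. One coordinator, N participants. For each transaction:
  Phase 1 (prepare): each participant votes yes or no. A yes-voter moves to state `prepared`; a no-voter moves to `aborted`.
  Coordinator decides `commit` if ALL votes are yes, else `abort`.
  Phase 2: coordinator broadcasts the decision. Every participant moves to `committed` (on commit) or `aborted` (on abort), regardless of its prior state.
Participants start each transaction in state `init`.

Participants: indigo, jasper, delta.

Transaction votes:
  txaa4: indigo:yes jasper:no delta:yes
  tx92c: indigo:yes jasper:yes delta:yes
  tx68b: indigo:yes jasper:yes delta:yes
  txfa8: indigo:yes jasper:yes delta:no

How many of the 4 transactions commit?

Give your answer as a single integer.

txaa4: no from jasper -> abort (commits=0)
tx92c: all yes -> commit (commits=1)
tx68b: all yes -> commit (commits=2)
txfa8: no from delta -> abort (commits=2)

Answer: 2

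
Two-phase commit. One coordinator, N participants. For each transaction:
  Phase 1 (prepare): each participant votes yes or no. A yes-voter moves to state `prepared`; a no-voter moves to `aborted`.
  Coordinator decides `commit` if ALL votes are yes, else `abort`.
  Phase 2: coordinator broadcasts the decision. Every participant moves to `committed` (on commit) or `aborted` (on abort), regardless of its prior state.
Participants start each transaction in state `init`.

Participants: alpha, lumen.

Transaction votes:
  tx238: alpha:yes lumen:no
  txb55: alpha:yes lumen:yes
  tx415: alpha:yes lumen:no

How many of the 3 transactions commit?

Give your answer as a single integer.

tx238: no from lumen -> abort (commits=0)
txb55: all yes -> commit (commits=1)
tx415: no from lumen -> abort (commits=1)

Answer: 1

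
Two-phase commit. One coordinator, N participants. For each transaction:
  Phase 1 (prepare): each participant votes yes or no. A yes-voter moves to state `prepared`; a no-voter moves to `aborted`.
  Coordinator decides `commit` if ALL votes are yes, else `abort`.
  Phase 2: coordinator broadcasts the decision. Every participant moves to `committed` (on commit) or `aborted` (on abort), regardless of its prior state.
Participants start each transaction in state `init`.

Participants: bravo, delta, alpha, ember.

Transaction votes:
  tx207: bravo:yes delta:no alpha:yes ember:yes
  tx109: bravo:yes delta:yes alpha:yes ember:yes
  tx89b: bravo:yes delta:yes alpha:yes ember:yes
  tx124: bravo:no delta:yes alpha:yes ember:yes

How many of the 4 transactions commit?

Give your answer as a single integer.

tx207: no from delta -> abort (commits=0)
tx109: all yes -> commit (commits=1)
tx89b: all yes -> commit (commits=2)
tx124: no from bravo -> abort (commits=2)

Answer: 2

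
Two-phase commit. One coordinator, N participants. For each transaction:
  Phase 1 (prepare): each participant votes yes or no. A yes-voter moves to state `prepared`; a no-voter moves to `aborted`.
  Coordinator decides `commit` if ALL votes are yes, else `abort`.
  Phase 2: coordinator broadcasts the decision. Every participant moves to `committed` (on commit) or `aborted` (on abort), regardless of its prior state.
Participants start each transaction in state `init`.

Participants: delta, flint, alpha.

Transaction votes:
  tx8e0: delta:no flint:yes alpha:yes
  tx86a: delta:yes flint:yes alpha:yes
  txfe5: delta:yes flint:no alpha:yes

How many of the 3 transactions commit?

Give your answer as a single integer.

tx8e0: no from delta -> abort (commits=0)
tx86a: all yes -> commit (commits=1)
txfe5: no from flint -> abort (commits=1)

Answer: 1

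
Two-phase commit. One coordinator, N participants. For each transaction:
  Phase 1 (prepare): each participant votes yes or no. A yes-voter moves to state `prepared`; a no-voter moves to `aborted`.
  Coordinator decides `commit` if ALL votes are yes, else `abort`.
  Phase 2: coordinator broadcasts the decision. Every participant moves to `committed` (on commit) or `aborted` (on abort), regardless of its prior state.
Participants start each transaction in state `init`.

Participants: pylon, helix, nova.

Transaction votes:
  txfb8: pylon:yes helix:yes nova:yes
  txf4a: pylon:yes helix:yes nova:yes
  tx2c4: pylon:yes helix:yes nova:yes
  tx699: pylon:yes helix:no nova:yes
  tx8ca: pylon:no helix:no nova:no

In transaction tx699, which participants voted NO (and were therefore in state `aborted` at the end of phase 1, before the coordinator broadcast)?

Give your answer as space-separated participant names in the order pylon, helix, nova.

Answer: helix

Derivation:
Txn tx699 phase 1: pylon yes -> prepared; helix no -> aborted; nova yes -> prepared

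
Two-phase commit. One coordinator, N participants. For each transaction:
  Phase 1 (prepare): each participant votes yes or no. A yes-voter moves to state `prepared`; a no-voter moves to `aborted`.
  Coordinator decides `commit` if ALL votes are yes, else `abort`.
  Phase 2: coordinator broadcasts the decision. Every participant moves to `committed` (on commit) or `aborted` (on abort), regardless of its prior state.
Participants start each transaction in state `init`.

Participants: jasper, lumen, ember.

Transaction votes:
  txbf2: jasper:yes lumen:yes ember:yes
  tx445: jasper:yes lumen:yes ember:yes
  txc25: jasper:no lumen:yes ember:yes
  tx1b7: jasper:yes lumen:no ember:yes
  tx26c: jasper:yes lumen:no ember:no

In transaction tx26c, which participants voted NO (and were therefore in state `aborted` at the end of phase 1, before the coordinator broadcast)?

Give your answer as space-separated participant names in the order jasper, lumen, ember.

Answer: lumen ember

Derivation:
Txn tx26c phase 1: jasper yes -> prepared; lumen no -> aborted; ember no -> aborted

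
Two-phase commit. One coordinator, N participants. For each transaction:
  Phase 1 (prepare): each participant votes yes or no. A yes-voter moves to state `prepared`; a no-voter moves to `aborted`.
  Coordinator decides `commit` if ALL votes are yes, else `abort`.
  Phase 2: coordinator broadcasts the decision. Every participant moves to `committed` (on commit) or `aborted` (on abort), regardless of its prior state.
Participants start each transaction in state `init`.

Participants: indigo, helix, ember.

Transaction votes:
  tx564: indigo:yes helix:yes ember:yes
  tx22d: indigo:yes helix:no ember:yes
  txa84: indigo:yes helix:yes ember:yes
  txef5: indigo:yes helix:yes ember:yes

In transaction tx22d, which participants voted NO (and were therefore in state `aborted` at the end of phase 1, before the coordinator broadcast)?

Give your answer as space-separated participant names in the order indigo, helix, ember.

Txn tx22d phase 1: indigo yes -> prepared; helix no -> aborted; ember yes -> prepared

Answer: helix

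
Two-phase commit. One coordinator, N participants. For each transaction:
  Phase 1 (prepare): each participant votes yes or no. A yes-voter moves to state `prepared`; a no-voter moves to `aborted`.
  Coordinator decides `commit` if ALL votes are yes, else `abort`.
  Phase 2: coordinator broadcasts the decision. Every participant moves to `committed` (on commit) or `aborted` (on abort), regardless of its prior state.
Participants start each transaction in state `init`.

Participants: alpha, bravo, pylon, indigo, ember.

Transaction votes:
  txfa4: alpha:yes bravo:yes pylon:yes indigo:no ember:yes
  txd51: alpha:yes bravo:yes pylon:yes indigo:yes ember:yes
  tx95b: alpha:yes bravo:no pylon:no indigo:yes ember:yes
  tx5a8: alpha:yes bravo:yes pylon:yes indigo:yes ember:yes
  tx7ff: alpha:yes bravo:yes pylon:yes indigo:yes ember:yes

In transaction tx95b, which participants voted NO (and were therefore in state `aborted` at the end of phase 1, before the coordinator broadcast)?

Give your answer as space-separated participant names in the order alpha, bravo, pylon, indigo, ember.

Answer: bravo pylon

Derivation:
Txn tx95b phase 1: alpha yes -> prepared; bravo no -> aborted; pylon no -> aborted; indigo yes -> prepared; ember yes -> prepared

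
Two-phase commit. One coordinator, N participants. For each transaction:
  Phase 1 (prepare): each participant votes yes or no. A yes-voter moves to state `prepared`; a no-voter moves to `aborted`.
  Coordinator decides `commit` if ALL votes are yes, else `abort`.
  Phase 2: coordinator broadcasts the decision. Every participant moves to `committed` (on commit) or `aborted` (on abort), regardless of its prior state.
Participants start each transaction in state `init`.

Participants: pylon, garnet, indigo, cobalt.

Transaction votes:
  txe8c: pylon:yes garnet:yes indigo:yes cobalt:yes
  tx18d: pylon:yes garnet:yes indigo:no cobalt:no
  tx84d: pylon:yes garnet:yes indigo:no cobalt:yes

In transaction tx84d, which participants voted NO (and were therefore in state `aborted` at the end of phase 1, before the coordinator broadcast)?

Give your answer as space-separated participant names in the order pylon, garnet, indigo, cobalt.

Txn tx84d phase 1: pylon yes -> prepared; garnet yes -> prepared; indigo no -> aborted; cobalt yes -> prepared

Answer: indigo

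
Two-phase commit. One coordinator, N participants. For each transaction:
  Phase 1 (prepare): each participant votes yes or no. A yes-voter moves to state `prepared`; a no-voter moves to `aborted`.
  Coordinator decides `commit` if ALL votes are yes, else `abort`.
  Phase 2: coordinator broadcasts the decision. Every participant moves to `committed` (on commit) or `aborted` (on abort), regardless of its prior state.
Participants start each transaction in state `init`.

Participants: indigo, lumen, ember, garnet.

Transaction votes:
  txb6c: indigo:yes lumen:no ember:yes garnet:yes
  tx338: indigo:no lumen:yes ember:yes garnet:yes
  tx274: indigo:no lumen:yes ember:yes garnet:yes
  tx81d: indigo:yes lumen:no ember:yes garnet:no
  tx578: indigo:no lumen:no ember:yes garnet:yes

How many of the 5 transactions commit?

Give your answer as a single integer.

Answer: 0

Derivation:
txb6c: no from lumen -> abort (commits=0)
tx338: no from indigo -> abort (commits=0)
tx274: no from indigo -> abort (commits=0)
tx81d: no from lumen, garnet -> abort (commits=0)
tx578: no from indigo, lumen -> abort (commits=0)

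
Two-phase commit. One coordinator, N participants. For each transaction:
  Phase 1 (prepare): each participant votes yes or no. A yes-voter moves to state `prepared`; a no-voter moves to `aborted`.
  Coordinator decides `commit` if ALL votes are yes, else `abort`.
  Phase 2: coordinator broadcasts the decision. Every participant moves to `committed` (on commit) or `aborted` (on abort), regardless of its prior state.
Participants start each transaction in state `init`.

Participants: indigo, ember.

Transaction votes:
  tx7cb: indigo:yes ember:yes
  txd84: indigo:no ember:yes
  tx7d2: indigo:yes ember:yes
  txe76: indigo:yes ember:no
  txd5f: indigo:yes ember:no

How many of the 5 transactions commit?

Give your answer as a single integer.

tx7cb: all yes -> commit (commits=1)
txd84: no from indigo -> abort (commits=1)
tx7d2: all yes -> commit (commits=2)
txe76: no from ember -> abort (commits=2)
txd5f: no from ember -> abort (commits=2)

Answer: 2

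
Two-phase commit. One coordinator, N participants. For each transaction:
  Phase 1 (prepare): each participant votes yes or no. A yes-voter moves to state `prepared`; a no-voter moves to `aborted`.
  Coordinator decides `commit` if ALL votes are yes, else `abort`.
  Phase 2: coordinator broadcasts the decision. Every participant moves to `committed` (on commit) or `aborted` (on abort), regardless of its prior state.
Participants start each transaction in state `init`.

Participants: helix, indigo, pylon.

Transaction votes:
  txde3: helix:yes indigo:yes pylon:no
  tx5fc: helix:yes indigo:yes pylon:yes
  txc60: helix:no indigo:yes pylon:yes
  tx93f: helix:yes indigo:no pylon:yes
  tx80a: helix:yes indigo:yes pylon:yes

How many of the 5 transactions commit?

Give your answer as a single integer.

txde3: no from pylon -> abort (commits=0)
tx5fc: all yes -> commit (commits=1)
txc60: no from helix -> abort (commits=1)
tx93f: no from indigo -> abort (commits=1)
tx80a: all yes -> commit (commits=2)

Answer: 2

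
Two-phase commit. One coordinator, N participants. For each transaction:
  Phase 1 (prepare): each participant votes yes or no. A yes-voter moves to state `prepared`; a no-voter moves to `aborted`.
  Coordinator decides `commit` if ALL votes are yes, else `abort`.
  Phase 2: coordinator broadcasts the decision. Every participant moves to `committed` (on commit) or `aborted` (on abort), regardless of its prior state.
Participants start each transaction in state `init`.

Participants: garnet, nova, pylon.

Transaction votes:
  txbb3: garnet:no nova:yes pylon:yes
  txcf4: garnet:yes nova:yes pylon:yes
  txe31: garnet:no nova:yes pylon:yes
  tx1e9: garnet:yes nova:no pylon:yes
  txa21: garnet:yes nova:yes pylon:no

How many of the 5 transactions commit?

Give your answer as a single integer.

txbb3: no from garnet -> abort (commits=0)
txcf4: all yes -> commit (commits=1)
txe31: no from garnet -> abort (commits=1)
tx1e9: no from nova -> abort (commits=1)
txa21: no from pylon -> abort (commits=1)

Answer: 1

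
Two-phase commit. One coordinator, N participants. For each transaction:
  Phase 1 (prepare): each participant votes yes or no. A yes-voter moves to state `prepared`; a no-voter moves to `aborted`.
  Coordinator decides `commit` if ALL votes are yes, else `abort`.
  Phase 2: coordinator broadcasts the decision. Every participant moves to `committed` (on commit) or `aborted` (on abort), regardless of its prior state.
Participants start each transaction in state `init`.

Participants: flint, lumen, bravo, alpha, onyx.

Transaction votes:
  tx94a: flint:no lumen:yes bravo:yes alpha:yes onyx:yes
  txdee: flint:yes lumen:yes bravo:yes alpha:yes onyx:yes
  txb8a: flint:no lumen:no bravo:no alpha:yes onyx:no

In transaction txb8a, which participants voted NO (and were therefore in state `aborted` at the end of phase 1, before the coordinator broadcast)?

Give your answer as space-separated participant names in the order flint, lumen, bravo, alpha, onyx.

Answer: flint lumen bravo onyx

Derivation:
Txn txb8a phase 1: flint no -> aborted; lumen no -> aborted; bravo no -> aborted; alpha yes -> prepared; onyx no -> aborted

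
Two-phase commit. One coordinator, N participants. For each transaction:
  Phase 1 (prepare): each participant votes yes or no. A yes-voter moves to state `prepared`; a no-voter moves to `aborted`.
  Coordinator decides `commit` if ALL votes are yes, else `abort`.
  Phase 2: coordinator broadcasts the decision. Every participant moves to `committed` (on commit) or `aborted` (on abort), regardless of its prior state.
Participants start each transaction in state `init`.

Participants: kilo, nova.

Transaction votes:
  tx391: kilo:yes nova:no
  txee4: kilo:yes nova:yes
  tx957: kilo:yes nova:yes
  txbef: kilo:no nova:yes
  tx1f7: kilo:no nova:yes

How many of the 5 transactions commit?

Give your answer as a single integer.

Answer: 2

Derivation:
tx391: no from nova -> abort (commits=0)
txee4: all yes -> commit (commits=1)
tx957: all yes -> commit (commits=2)
txbef: no from kilo -> abort (commits=2)
tx1f7: no from kilo -> abort (commits=2)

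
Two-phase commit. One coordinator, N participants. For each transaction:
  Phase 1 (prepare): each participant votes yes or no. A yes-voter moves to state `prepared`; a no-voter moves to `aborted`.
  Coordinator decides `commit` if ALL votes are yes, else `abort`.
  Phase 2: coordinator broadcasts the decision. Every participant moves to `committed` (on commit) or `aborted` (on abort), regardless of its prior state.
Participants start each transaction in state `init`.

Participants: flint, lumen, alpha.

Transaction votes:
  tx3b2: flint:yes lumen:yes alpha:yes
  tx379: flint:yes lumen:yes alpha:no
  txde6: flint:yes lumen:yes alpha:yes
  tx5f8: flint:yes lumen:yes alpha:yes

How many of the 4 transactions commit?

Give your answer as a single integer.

tx3b2: all yes -> commit (commits=1)
tx379: no from alpha -> abort (commits=1)
txde6: all yes -> commit (commits=2)
tx5f8: all yes -> commit (commits=3)

Answer: 3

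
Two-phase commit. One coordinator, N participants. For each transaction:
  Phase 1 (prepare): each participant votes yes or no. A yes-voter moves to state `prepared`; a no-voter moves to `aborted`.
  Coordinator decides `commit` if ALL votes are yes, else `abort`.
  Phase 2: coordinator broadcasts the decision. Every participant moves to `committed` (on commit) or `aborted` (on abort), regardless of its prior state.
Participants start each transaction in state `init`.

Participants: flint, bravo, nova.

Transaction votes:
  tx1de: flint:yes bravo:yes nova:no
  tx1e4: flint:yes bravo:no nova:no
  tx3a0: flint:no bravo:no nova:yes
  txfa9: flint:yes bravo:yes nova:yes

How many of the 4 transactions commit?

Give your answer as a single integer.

tx1de: no from nova -> abort (commits=0)
tx1e4: no from bravo, nova -> abort (commits=0)
tx3a0: no from flint, bravo -> abort (commits=0)
txfa9: all yes -> commit (commits=1)

Answer: 1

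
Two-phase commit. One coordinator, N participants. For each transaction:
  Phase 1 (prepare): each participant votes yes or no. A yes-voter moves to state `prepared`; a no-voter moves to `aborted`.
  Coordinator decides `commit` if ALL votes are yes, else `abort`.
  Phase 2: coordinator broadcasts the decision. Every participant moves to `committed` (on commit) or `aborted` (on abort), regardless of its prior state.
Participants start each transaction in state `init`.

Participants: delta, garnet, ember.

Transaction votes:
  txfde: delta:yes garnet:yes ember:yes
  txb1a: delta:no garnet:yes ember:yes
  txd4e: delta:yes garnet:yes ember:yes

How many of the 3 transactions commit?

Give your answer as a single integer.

txfde: all yes -> commit (commits=1)
txb1a: no from delta -> abort (commits=1)
txd4e: all yes -> commit (commits=2)

Answer: 2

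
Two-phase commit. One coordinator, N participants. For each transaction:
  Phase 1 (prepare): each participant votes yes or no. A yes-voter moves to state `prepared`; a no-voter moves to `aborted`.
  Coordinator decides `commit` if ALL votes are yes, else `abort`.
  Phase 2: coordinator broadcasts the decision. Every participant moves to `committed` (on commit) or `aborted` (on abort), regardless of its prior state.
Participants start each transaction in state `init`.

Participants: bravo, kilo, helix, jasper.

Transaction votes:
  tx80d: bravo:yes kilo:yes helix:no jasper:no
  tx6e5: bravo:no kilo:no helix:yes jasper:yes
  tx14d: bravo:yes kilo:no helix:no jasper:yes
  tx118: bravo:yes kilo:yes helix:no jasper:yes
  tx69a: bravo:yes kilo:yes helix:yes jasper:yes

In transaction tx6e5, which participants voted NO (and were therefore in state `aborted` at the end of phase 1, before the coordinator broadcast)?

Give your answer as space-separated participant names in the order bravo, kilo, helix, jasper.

Answer: bravo kilo

Derivation:
Txn tx6e5 phase 1: bravo no -> aborted; kilo no -> aborted; helix yes -> prepared; jasper yes -> prepared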